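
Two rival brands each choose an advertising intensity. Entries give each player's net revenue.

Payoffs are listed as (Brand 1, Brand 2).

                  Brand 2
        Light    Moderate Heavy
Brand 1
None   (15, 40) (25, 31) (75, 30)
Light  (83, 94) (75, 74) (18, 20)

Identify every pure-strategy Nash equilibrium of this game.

Pure NE: (Light, Light)

Brand 1 against Light: payoffs 15, 83 → best response Light.
Brand 1 against Moderate: payoffs 25, 75 → best response Light.
Brand 1 against Heavy: payoffs 75, 18 → best response None.
Brand 2 against None: payoffs 40, 31, 30 → best response Light.
Brand 2 against Light: payoffs 94, 74, 20 → best response Light.
Mutual best responses: (Light, Light).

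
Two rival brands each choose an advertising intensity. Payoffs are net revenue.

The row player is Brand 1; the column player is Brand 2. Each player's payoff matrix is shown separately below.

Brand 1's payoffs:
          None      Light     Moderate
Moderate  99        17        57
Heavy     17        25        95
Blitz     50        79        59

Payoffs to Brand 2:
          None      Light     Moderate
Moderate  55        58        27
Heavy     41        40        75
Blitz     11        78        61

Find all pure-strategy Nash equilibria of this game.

Mark each player's best response to every combination of opponents' strategies; a profile where every player is best-responding is a pure Nash equilibrium.
Brand 1 against None: payoffs 99, 17, 50 → best response Moderate.
Brand 1 against Light: payoffs 17, 25, 79 → best response Blitz.
Brand 1 against Moderate: payoffs 57, 95, 59 → best response Heavy.
Brand 2 against Moderate: payoffs 55, 58, 27 → best response Light.
Brand 2 against Heavy: payoffs 41, 40, 75 → best response Moderate.
Brand 2 against Blitz: payoffs 11, 78, 61 → best response Light.
Mutual best responses: (Heavy, Moderate); (Blitz, Light).

Pure-strategy Nash equilibria: (Heavy, Moderate), (Blitz, Light)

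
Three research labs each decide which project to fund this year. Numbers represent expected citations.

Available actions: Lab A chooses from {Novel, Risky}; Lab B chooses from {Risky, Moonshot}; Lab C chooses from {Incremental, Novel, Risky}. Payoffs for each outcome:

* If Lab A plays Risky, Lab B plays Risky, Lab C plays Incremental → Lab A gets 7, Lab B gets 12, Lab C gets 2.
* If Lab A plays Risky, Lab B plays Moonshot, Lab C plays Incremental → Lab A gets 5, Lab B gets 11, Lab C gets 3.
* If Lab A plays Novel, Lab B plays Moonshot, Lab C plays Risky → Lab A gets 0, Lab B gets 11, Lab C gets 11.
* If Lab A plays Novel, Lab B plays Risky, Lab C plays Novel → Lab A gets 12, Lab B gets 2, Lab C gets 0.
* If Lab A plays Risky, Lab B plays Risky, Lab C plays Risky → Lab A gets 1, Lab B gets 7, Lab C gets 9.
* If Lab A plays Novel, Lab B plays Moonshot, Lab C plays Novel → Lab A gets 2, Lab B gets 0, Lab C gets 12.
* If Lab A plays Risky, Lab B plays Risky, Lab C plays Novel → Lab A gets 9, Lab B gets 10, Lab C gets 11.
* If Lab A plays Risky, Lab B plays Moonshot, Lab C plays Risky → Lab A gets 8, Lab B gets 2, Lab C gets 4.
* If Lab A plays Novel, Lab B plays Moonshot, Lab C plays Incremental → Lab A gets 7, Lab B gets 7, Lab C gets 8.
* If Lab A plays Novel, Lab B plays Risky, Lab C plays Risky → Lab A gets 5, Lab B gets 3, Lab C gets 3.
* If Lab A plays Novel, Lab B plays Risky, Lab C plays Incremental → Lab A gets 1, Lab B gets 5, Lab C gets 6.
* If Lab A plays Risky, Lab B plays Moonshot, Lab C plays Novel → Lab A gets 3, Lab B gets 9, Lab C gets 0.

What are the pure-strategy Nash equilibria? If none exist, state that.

No pure-strategy Nash equilibrium.

Lab A against (Risky, Incremental): payoffs 1, 7 → best response Risky.
Lab A against (Risky, Novel): payoffs 12, 9 → best response Novel.
Lab A against (Risky, Risky): payoffs 5, 1 → best response Novel.
Lab A against (Moonshot, Incremental): payoffs 7, 5 → best response Novel.
Lab A against (Moonshot, Novel): payoffs 2, 3 → best response Risky.
Lab A against (Moonshot, Risky): payoffs 0, 8 → best response Risky.
Lab B against (Novel, Incremental): payoffs 5, 7 → best response Moonshot.
Lab B against (Novel, Novel): payoffs 2, 0 → best response Risky.
Lab B against (Novel, Risky): payoffs 3, 11 → best response Moonshot.
Lab B against (Risky, Incremental): payoffs 12, 11 → best response Risky.
Lab B against (Risky, Novel): payoffs 10, 9 → best response Risky.
Lab B against (Risky, Risky): payoffs 7, 2 → best response Risky.
Lab C against (Novel, Risky): payoffs 6, 0, 3 → best response Incremental.
Lab C against (Novel, Moonshot): payoffs 8, 12, 11 → best response Novel.
Lab C against (Risky, Risky): payoffs 2, 11, 9 → best response Novel.
Lab C against (Risky, Moonshot): payoffs 3, 0, 4 → best response Risky.
No profile is a mutual best response for all players.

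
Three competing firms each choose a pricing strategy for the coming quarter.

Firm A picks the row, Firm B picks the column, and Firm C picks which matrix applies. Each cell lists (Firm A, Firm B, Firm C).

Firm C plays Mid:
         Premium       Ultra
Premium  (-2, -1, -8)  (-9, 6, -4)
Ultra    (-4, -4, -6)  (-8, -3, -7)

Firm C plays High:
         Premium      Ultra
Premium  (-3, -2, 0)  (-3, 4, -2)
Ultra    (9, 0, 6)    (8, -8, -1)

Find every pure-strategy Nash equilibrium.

The unique pure-strategy Nash equilibrium is (Ultra, Premium, High).

Firm A against (Premium, Mid): payoffs -2, -4 → best response Premium.
Firm A against (Premium, High): payoffs -3, 9 → best response Ultra.
Firm A against (Ultra, Mid): payoffs -9, -8 → best response Ultra.
Firm A against (Ultra, High): payoffs -3, 8 → best response Ultra.
Firm B against (Premium, Mid): payoffs -1, 6 → best response Ultra.
Firm B against (Premium, High): payoffs -2, 4 → best response Ultra.
Firm B against (Ultra, Mid): payoffs -4, -3 → best response Ultra.
Firm B against (Ultra, High): payoffs 0, -8 → best response Premium.
Firm C against (Premium, Premium): payoffs -8, 0 → best response High.
Firm C against (Premium, Ultra): payoffs -4, -2 → best response High.
Firm C against (Ultra, Premium): payoffs -6, 6 → best response High.
Firm C against (Ultra, Ultra): payoffs -7, -1 → best response High.
Mutual best responses: (Ultra, Premium, High).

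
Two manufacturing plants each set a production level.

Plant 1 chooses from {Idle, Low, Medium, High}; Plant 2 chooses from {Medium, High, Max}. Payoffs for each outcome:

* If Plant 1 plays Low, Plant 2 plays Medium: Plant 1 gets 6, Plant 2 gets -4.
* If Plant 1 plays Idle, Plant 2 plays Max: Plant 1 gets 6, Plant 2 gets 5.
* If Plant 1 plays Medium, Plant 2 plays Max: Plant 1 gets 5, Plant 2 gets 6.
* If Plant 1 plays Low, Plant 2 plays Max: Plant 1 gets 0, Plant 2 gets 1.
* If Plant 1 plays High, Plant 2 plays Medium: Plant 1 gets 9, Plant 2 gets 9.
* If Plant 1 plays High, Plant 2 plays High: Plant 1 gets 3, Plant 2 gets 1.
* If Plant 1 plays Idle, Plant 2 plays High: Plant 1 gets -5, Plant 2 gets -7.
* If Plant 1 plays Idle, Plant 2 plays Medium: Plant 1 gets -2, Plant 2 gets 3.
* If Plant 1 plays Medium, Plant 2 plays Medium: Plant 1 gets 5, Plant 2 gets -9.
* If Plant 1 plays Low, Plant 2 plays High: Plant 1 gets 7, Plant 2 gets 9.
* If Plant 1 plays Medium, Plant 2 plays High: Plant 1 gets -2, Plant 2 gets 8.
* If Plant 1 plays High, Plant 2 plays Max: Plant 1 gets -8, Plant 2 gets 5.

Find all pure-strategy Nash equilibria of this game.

Mark each player's best response to every combination of opponents' strategies; a profile where every player is best-responding is a pure Nash equilibrium.
Plant 1 against Medium: payoffs -2, 6, 5, 9 → best response High.
Plant 1 against High: payoffs -5, 7, -2, 3 → best response Low.
Plant 1 against Max: payoffs 6, 0, 5, -8 → best response Idle.
Plant 2 against Idle: payoffs 3, -7, 5 → best response Max.
Plant 2 against Low: payoffs -4, 9, 1 → best response High.
Plant 2 against Medium: payoffs -9, 8, 6 → best response High.
Plant 2 against High: payoffs 9, 1, 5 → best response Medium.
Mutual best responses: (Idle, Max); (Low, High); (High, Medium).

The pure Nash equilibria are (Idle, Max), (Low, High), (High, Medium).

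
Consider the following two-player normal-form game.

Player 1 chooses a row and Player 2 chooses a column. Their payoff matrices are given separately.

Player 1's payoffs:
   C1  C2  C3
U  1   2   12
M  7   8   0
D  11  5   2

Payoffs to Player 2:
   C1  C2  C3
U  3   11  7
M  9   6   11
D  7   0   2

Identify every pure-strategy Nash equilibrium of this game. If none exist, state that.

Mark each player's best response to every combination of opponents' strategies; a profile where every player is best-responding is a pure Nash equilibrium.
Player 1 against C1: payoffs 1, 7, 11 → best response D.
Player 1 against C2: payoffs 2, 8, 5 → best response M.
Player 1 against C3: payoffs 12, 0, 2 → best response U.
Player 2 against U: payoffs 3, 11, 7 → best response C2.
Player 2 against M: payoffs 9, 6, 11 → best response C3.
Player 2 against D: payoffs 7, 0, 2 → best response C1.
Mutual best responses: (D, C1).

(D, C1)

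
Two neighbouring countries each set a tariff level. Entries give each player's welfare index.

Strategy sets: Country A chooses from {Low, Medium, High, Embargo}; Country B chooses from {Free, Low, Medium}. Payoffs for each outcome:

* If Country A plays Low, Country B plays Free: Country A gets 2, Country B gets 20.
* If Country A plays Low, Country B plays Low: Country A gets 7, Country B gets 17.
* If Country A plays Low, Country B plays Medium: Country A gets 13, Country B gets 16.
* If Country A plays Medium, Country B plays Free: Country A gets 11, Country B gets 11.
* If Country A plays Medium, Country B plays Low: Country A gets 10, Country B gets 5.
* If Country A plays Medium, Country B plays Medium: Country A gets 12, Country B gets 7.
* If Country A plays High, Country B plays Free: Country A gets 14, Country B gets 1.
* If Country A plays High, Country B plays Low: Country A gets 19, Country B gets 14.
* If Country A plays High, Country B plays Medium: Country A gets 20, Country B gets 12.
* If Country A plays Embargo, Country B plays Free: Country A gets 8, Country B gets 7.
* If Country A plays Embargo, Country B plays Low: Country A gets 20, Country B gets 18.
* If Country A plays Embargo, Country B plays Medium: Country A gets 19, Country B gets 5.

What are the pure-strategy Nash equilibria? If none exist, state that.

(Embargo, Low)

(Low, Free): Country A can switch to Medium (2 → 11). Not NE.
(Low, Low): Country A can switch to Medium (7 → 10). Not NE.
(Low, Medium): Country A can switch to High (13 → 20). Not NE.
(Medium, Free): Country A can switch to High (11 → 14). Not NE.
(Medium, Low): Country A can switch to High (10 → 19). Not NE.
(Medium, Medium): Country A can switch to Low (12 → 13). Not NE.
(High, Free): Country B can switch to Low (1 → 14). Not NE.
(High, Low): Country A can switch to Embargo (19 → 20). Not NE.
(High, Medium): Country B can switch to Low (12 → 14). Not NE.
(Embargo, Free): Country A can switch to Medium (8 → 11). Not NE.
(Embargo, Low): Country A gets 20, best alternative 19; Country B gets 18, best alternative 7. No profitable deviation — NE.
(Embargo, Medium): Country A can switch to High (19 → 20). Not NE.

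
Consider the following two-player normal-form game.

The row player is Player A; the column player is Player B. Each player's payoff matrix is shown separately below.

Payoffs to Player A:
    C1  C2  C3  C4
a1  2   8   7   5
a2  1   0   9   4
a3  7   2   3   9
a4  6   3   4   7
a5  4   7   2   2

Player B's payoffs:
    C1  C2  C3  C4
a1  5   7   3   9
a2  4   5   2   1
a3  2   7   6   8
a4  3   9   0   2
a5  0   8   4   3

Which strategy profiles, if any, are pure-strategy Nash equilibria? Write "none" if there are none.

Pure NE: (a3, C4)

Player A against C1: payoffs 2, 1, 7, 6, 4 → best response a3.
Player A against C2: payoffs 8, 0, 2, 3, 7 → best response a1.
Player A against C3: payoffs 7, 9, 3, 4, 2 → best response a2.
Player A against C4: payoffs 5, 4, 9, 7, 2 → best response a3.
Player B against a1: payoffs 5, 7, 3, 9 → best response C4.
Player B against a2: payoffs 4, 5, 2, 1 → best response C2.
Player B against a3: payoffs 2, 7, 6, 8 → best response C4.
Player B against a4: payoffs 3, 9, 0, 2 → best response C2.
Player B against a5: payoffs 0, 8, 4, 3 → best response C2.
Mutual best responses: (a3, C4).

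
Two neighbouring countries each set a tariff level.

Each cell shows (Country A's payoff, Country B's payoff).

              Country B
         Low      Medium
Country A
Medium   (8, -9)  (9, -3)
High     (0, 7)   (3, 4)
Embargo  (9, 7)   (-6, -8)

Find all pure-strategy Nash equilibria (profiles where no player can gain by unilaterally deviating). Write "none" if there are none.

Country A against Low: payoffs 8, 0, 9 → best response Embargo.
Country A against Medium: payoffs 9, 3, -6 → best response Medium.
Country B against Medium: payoffs -9, -3 → best response Medium.
Country B against High: payoffs 7, 4 → best response Low.
Country B against Embargo: payoffs 7, -8 → best response Low.
Mutual best responses: (Medium, Medium); (Embargo, Low).

The pure Nash equilibria are (Medium, Medium) and (Embargo, Low).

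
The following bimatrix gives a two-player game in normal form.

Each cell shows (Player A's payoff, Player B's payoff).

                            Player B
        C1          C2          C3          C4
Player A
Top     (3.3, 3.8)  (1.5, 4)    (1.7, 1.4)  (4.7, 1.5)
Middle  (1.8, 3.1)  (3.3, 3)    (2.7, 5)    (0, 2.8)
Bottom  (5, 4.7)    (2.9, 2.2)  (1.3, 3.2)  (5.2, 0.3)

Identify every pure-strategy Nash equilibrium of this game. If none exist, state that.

(Top, C1): Player A can switch to Bottom (3.3 → 5). Not NE.
(Top, C2): Player A can switch to Middle (1.5 → 3.3). Not NE.
(Top, C3): Player A can switch to Middle (1.7 → 2.7). Not NE.
(Top, C4): Player A can switch to Bottom (4.7 → 5.2). Not NE.
(Middle, C1): Player A can switch to Top (1.8 → 3.3). Not NE.
(Middle, C2): Player B can switch to C1 (3 → 3.1). Not NE.
(Middle, C3): Player A gets 2.7, best alternative 1.7; Player B gets 5, best alternative 3.1. No profitable deviation — NE.
(Middle, C4): Player A can switch to Top (0 → 4.7). Not NE.
(Bottom, C1): Player A gets 5, best alternative 3.3; Player B gets 4.7, best alternative 3.2. No profitable deviation — NE.
(Bottom, C2): Player A can switch to Middle (2.9 → 3.3). Not NE.
(Bottom, C3): Player A can switch to Top (1.3 → 1.7). Not NE.
(Bottom, C4): Player B can switch to C1 (0.3 → 4.7). Not NE.

Pure-strategy Nash equilibria: (Middle, C3) and (Bottom, C1)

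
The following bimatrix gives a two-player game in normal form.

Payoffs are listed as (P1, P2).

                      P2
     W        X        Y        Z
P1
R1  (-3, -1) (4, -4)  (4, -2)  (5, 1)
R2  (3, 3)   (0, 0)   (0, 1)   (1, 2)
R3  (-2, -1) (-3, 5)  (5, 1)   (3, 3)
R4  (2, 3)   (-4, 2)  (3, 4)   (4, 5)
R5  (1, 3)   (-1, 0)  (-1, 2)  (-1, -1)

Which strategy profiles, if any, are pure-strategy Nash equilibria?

For each player, find the best response to each opponent profile; mutual best responses are the pure NE.
P1 against W: payoffs -3, 3, -2, 2, 1 → best response R2.
P1 against X: payoffs 4, 0, -3, -4, -1 → best response R1.
P1 against Y: payoffs 4, 0, 5, 3, -1 → best response R3.
P1 against Z: payoffs 5, 1, 3, 4, -1 → best response R1.
P2 against R1: payoffs -1, -4, -2, 1 → best response Z.
P2 against R2: payoffs 3, 0, 1, 2 → best response W.
P2 against R3: payoffs -1, 5, 1, 3 → best response X.
P2 against R4: payoffs 3, 2, 4, 5 → best response Z.
P2 against R5: payoffs 3, 0, 2, -1 → best response W.
Mutual best responses: (R1, Z); (R2, W).

(R1, Z), (R2, W)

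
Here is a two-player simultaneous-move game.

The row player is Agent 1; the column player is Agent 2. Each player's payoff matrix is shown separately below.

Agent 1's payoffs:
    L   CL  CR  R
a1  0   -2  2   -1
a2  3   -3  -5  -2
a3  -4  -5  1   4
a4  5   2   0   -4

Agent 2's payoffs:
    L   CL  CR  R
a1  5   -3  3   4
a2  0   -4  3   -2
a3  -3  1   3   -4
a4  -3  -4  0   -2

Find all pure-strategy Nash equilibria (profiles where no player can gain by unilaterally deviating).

For each player, find the best response to each opponent profile; mutual best responses are the pure NE.
Agent 1 against L: payoffs 0, 3, -4, 5 → best response a4.
Agent 1 against CL: payoffs -2, -3, -5, 2 → best response a4.
Agent 1 against CR: payoffs 2, -5, 1, 0 → best response a1.
Agent 1 against R: payoffs -1, -2, 4, -4 → best response a3.
Agent 2 against a1: payoffs 5, -3, 3, 4 → best response L.
Agent 2 against a2: payoffs 0, -4, 3, -2 → best response CR.
Agent 2 against a3: payoffs -3, 1, 3, -4 → best response CR.
Agent 2 against a4: payoffs -3, -4, 0, -2 → best response CR.
No profile is a mutual best response for all players.

There is no pure-strategy Nash equilibrium.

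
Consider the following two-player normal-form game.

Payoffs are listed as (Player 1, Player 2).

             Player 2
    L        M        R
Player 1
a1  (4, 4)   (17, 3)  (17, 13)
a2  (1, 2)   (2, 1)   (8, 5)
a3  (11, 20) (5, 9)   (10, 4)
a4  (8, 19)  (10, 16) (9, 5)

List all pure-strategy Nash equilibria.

Pure-strategy Nash equilibria: (a1, R); (a3, L)

(a1, L): Player 1 can switch to a3 (4 → 11). Not NE.
(a1, M): Player 2 can switch to L (3 → 4). Not NE.
(a1, R): Player 1 gets 17, best alternative 10; Player 2 gets 13, best alternative 4. No profitable deviation — NE.
(a2, L): Player 1 can switch to a1 (1 → 4). Not NE.
(a2, M): Player 1 can switch to a1 (2 → 17). Not NE.
(a2, R): Player 1 can switch to a1 (8 → 17). Not NE.
(a3, L): Player 1 gets 11, best alternative 8; Player 2 gets 20, best alternative 9. No profitable deviation — NE.
(a3, M): Player 1 can switch to a1 (5 → 17). Not NE.
(a3, R): Player 1 can switch to a1 (10 → 17). Not NE.
(a4, L): Player 1 can switch to a3 (8 → 11). Not NE.
(The remaining 2 profiles each have a profitable deviation by the same check.)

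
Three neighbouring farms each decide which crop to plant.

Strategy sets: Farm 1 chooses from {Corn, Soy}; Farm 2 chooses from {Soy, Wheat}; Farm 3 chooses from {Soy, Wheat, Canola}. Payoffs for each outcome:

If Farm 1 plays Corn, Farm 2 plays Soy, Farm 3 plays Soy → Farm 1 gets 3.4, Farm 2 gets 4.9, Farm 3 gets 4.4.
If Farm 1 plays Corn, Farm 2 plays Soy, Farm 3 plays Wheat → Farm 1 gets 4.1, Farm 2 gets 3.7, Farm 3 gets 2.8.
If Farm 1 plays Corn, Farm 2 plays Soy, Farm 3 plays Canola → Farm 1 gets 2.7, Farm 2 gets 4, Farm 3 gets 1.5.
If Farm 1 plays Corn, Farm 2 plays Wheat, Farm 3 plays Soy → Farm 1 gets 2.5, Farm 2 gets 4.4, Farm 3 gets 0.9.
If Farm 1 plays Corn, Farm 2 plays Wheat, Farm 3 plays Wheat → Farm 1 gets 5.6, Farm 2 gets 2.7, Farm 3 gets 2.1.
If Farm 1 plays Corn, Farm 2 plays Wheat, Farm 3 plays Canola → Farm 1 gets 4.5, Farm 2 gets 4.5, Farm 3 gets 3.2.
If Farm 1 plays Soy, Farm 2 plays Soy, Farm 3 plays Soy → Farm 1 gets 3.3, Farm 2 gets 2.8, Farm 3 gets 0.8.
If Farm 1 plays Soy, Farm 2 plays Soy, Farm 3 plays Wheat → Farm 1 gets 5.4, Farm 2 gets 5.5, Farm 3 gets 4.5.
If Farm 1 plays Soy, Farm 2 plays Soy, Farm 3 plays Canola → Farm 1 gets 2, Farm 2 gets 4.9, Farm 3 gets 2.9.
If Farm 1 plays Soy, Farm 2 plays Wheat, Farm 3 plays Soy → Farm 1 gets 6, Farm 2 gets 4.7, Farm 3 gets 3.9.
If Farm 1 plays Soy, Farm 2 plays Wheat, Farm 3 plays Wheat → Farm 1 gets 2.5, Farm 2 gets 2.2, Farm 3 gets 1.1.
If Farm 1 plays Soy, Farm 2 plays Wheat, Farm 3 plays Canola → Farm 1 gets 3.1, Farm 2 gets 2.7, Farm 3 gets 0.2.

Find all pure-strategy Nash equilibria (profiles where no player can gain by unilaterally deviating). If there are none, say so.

(Corn, Soy, Soy): Farm 1 gets 3.4, best alternative 3.3; Farm 2 gets 4.9, best alternative 4.4; Farm 3 gets 4.4, best alternative 2.8. No profitable deviation — NE.
(Corn, Soy, Wheat): Farm 1 can switch to Soy (4.1 → 5.4). Not NE.
(Corn, Soy, Canola): Farm 2 can switch to Wheat (4 → 4.5). Not NE.
(Corn, Wheat, Soy): Farm 1 can switch to Soy (2.5 → 6). Not NE.
(Corn, Wheat, Wheat): Farm 2 can switch to Soy (2.7 → 3.7). Not NE.
(Corn, Wheat, Canola): Farm 1 gets 4.5, best alternative 3.1; Farm 2 gets 4.5, best alternative 4; Farm 3 gets 3.2, best alternative 2.1. No profitable deviation — NE.
(Soy, Soy, Soy): Farm 1 can switch to Corn (3.3 → 3.4). Not NE.
(Soy, Soy, Wheat): Farm 1 gets 5.4, best alternative 4.1; Farm 2 gets 5.5, best alternative 2.2; Farm 3 gets 4.5, best alternative 2.9. No profitable deviation — NE.
(Soy, Soy, Canola): Farm 1 can switch to Corn (2 → 2.7). Not NE.
(Soy, Wheat, Soy): Farm 1 gets 6, best alternative 2.5; Farm 2 gets 4.7, best alternative 2.8; Farm 3 gets 3.9, best alternative 1.1. No profitable deviation — NE.
(Soy, Wheat, Wheat): Farm 1 can switch to Corn (2.5 → 5.6). Not NE.
(Soy, Wheat, Canola): Farm 1 can switch to Corn (3.1 → 4.5). Not NE.

(Corn, Soy, Soy), (Corn, Wheat, Canola), (Soy, Soy, Wheat), (Soy, Wheat, Soy)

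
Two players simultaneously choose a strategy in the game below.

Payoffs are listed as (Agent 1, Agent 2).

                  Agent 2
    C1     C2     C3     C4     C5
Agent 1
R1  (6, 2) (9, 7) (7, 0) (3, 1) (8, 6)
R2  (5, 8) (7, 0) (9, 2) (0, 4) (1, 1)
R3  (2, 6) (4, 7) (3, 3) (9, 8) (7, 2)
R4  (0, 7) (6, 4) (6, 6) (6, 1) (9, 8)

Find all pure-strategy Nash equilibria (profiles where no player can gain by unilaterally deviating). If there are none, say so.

(R1, C2) and (R3, C4) and (R4, C5)

Agent 1 against C1: payoffs 6, 5, 2, 0 → best response R1.
Agent 1 against C2: payoffs 9, 7, 4, 6 → best response R1.
Agent 1 against C3: payoffs 7, 9, 3, 6 → best response R2.
Agent 1 against C4: payoffs 3, 0, 9, 6 → best response R3.
Agent 1 against C5: payoffs 8, 1, 7, 9 → best response R4.
Agent 2 against R1: payoffs 2, 7, 0, 1, 6 → best response C2.
Agent 2 against R2: payoffs 8, 0, 2, 4, 1 → best response C1.
Agent 2 against R3: payoffs 6, 7, 3, 8, 2 → best response C4.
Agent 2 against R4: payoffs 7, 4, 6, 1, 8 → best response C5.
Mutual best responses: (R1, C2); (R3, C4); (R4, C5).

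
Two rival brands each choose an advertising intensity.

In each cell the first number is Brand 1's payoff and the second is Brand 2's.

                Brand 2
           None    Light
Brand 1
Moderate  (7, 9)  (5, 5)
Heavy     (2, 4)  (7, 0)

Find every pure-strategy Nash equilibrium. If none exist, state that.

(Moderate, None): Brand 1 gets 7, best alternative 2; Brand 2 gets 9, best alternative 5. No profitable deviation — NE.
(Moderate, Light): Brand 1 can switch to Heavy (5 → 7). Not NE.
(Heavy, None): Brand 1 can switch to Moderate (2 → 7). Not NE.
(Heavy, Light): Brand 2 can switch to None (0 → 4). Not NE.

The unique pure-strategy Nash equilibrium is (Moderate, None).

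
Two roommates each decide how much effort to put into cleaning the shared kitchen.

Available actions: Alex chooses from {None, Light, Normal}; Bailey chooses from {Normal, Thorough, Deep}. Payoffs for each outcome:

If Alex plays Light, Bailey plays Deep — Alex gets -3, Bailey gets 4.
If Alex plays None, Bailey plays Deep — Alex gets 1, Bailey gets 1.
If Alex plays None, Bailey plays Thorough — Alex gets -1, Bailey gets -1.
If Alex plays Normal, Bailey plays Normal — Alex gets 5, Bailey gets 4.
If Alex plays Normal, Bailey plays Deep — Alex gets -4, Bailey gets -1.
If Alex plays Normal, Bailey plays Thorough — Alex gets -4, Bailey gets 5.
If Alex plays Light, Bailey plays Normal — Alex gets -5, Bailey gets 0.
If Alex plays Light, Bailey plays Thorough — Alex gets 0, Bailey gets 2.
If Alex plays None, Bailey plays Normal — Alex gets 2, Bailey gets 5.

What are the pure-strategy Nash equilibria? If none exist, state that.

No pure-strategy Nash equilibrium.

(None, Normal): Alex can switch to Normal (2 → 5). Not NE.
(None, Thorough): Alex can switch to Light (-1 → 0). Not NE.
(None, Deep): Bailey can switch to Normal (1 → 5). Not NE.
(Light, Normal): Alex can switch to None (-5 → 2). Not NE.
(Light, Thorough): Bailey can switch to Deep (2 → 4). Not NE.
(Light, Deep): Alex can switch to None (-3 → 1). Not NE.
(Normal, Normal): Bailey can switch to Thorough (4 → 5). Not NE.
(Normal, Thorough): Alex can switch to None (-4 → -1). Not NE.
(Normal, Deep): Alex can switch to None (-4 → 1). Not NE.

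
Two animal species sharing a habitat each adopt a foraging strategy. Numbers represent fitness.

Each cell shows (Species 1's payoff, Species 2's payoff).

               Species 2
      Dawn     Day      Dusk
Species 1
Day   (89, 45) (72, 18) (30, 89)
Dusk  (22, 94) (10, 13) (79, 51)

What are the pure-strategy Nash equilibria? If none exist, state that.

Species 1 against Dawn: payoffs 89, 22 → best response Day.
Species 1 against Day: payoffs 72, 10 → best response Day.
Species 1 against Dusk: payoffs 30, 79 → best response Dusk.
Species 2 against Day: payoffs 45, 18, 89 → best response Dusk.
Species 2 against Dusk: payoffs 94, 13, 51 → best response Dawn.
No profile is a mutual best response for all players.

There is no pure-strategy Nash equilibrium.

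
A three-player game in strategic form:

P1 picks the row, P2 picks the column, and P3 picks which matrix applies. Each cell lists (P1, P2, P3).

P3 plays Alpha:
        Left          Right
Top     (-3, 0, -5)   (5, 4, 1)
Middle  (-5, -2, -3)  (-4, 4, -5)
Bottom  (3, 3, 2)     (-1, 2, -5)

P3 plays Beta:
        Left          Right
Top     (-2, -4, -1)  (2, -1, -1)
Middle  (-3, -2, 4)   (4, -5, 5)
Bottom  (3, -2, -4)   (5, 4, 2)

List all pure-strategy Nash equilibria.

P1 against (Left, Alpha): payoffs -3, -5, 3 → best response Bottom.
P1 against (Left, Beta): payoffs -2, -3, 3 → best response Bottom.
P1 against (Right, Alpha): payoffs 5, -4, -1 → best response Top.
P1 against (Right, Beta): payoffs 2, 4, 5 → best response Bottom.
P2 against (Top, Alpha): payoffs 0, 4 → best response Right.
P2 against (Top, Beta): payoffs -4, -1 → best response Right.
P2 against (Middle, Alpha): payoffs -2, 4 → best response Right.
P2 against (Middle, Beta): payoffs -2, -5 → best response Left.
P2 against (Bottom, Alpha): payoffs 3, 2 → best response Left.
P2 against (Bottom, Beta): payoffs -2, 4 → best response Right.
P3 against (Top, Left): payoffs -5, -1 → best response Beta.
P3 against (Top, Right): payoffs 1, -1 → best response Alpha.
P3 against (Middle, Left): payoffs -3, 4 → best response Beta.
P3 against (Middle, Right): payoffs -5, 5 → best response Beta.
P3 against (Bottom, Left): payoffs 2, -4 → best response Alpha.
P3 against (Bottom, Right): payoffs -5, 2 → best response Beta.
Mutual best responses: (Top, Right, Alpha); (Bottom, Left, Alpha); (Bottom, Right, Beta).

(Top, Right, Alpha), (Bottom, Left, Alpha), (Bottom, Right, Beta)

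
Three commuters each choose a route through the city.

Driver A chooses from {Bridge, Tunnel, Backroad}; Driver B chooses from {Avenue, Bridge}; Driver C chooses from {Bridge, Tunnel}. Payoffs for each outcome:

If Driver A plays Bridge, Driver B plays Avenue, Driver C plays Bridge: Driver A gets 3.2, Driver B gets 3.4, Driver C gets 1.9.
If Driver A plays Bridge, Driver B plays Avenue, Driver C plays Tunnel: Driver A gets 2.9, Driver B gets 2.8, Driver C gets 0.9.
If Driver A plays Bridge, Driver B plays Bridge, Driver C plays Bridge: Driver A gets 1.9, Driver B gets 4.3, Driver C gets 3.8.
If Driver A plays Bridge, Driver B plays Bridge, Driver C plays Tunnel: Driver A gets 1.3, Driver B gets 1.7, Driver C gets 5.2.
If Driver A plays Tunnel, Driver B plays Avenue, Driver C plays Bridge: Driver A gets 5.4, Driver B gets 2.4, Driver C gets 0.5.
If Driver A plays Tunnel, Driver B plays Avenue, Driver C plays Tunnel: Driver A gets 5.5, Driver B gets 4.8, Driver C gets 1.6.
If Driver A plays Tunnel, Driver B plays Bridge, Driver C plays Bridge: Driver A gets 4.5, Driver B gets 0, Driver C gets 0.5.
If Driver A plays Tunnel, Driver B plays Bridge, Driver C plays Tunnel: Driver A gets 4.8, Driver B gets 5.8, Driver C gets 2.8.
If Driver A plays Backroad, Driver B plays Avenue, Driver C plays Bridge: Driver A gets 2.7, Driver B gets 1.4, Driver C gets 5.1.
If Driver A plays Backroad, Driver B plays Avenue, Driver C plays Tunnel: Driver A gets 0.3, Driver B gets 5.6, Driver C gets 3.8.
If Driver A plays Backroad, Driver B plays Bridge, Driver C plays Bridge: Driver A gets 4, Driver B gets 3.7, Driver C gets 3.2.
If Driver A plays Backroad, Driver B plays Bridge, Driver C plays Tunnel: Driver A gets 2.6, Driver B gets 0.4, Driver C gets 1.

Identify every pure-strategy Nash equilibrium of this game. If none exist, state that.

(Bridge, Avenue, Bridge): Driver A can switch to Tunnel (3.2 → 5.4). Not NE.
(Bridge, Avenue, Tunnel): Driver A can switch to Tunnel (2.9 → 5.5). Not NE.
(Bridge, Bridge, Bridge): Driver A can switch to Tunnel (1.9 → 4.5). Not NE.
(Bridge, Bridge, Tunnel): Driver A can switch to Tunnel (1.3 → 4.8). Not NE.
(Tunnel, Avenue, Bridge): Driver C can switch to Tunnel (0.5 → 1.6). Not NE.
(Tunnel, Avenue, Tunnel): Driver B can switch to Bridge (4.8 → 5.8). Not NE.
(Tunnel, Bridge, Bridge): Driver B can switch to Avenue (0 → 2.4). Not NE.
(Tunnel, Bridge, Tunnel): Driver A gets 4.8, best alternative 2.6; Driver B gets 5.8, best alternative 4.8; Driver C gets 2.8, best alternative 0.5. No profitable deviation — NE.
(Backroad, Avenue, Bridge): Driver A can switch to Bridge (2.7 → 3.2). Not NE.
(Backroad, Avenue, Tunnel): Driver A can switch to Bridge (0.3 → 2.9). Not NE.
(Backroad, Bridge, Bridge): Driver A can switch to Tunnel (4 → 4.5). Not NE.
(The remaining 1 profile has a profitable deviation by the same check.)

(Tunnel, Bridge, Tunnel)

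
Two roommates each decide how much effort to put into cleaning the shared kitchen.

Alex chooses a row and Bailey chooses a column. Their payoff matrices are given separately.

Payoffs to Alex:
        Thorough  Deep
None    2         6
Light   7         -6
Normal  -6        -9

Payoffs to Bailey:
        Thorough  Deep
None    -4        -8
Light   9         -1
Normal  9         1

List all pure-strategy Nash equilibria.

Pure NE: (Light, Thorough)

Alex against Thorough: payoffs 2, 7, -6 → best response Light.
Alex against Deep: payoffs 6, -6, -9 → best response None.
Bailey against None: payoffs -4, -8 → best response Thorough.
Bailey against Light: payoffs 9, -1 → best response Thorough.
Bailey against Normal: payoffs 9, 1 → best response Thorough.
Mutual best responses: (Light, Thorough).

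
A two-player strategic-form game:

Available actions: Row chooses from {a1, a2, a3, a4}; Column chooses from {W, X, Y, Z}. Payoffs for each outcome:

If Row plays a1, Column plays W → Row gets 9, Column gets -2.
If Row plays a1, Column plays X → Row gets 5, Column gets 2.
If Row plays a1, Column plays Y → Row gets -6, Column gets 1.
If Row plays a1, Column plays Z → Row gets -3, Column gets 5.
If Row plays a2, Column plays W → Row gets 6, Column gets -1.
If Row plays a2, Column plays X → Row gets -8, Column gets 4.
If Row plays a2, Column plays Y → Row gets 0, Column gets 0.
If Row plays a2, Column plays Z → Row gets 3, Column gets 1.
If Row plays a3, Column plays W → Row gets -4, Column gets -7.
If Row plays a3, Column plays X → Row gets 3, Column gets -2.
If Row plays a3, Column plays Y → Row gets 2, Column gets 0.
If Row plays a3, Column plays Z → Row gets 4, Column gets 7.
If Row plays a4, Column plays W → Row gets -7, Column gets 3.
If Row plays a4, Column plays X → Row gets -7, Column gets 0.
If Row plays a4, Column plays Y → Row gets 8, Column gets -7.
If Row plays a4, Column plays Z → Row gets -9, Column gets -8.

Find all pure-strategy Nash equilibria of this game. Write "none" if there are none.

For each strategy profile, look for a profitable unilateral deviation.
(a1, W): Column can switch to X (-2 → 2). Not NE.
(a1, X): Column can switch to Z (2 → 5). Not NE.
(a1, Y): Row can switch to a2 (-6 → 0). Not NE.
(a1, Z): Row can switch to a2 (-3 → 3). Not NE.
(a2, W): Row can switch to a1 (6 → 9). Not NE.
(a2, X): Row can switch to a1 (-8 → 5). Not NE.
(a2, Y): Row can switch to a3 (0 → 2). Not NE.
(a2, Z): Row can switch to a3 (3 → 4). Not NE.
(a3, Z): Row gets 4, best alternative 3; Column gets 7, best alternative 0. No profitable deviation — NE.
(The remaining 7 profiles each have a profitable deviation by the same check.)

(a3, Z)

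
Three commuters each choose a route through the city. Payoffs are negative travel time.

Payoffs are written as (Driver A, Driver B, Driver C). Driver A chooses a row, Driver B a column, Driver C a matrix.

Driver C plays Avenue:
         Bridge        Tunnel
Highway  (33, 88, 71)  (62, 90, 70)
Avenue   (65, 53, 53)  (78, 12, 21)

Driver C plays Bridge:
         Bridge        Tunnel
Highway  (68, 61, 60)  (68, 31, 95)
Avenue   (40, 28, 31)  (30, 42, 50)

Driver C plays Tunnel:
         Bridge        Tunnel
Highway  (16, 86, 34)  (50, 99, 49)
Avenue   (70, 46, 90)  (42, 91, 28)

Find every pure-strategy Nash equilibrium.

This game has no pure Nash equilibrium.

For each strategy profile, look for a profitable unilateral deviation.
(Highway, Bridge, Avenue): Driver A can switch to Avenue (33 → 65). Not NE.
(Highway, Bridge, Bridge): Driver C can switch to Avenue (60 → 71). Not NE.
(Highway, Bridge, Tunnel): Driver A can switch to Avenue (16 → 70). Not NE.
(Highway, Tunnel, Avenue): Driver A can switch to Avenue (62 → 78). Not NE.
(Highway, Tunnel, Bridge): Driver B can switch to Bridge (31 → 61). Not NE.
(Highway, Tunnel, Tunnel): Driver C can switch to Avenue (49 → 70). Not NE.
(Avenue, Bridge, Avenue): Driver C can switch to Tunnel (53 → 90). Not NE.
(Avenue, Bridge, Bridge): Driver A can switch to Highway (40 → 68). Not NE.
(The remaining 4 profiles each have a profitable deviation by the same check.)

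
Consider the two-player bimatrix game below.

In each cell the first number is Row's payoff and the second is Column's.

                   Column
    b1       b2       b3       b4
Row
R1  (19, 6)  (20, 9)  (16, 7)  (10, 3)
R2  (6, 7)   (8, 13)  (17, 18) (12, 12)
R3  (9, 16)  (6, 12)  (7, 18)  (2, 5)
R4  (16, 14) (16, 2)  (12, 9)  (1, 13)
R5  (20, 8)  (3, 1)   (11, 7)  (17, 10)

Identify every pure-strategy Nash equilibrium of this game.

Pure-strategy Nash equilibria: (R1, b2), (R2, b3), (R5, b4)

Row against b1: payoffs 19, 6, 9, 16, 20 → best response R5.
Row against b2: payoffs 20, 8, 6, 16, 3 → best response R1.
Row against b3: payoffs 16, 17, 7, 12, 11 → best response R2.
Row against b4: payoffs 10, 12, 2, 1, 17 → best response R5.
Column against R1: payoffs 6, 9, 7, 3 → best response b2.
Column against R2: payoffs 7, 13, 18, 12 → best response b3.
Column against R3: payoffs 16, 12, 18, 5 → best response b3.
Column against R4: payoffs 14, 2, 9, 13 → best response b1.
Column against R5: payoffs 8, 1, 7, 10 → best response b4.
Mutual best responses: (R1, b2); (R2, b3); (R5, b4).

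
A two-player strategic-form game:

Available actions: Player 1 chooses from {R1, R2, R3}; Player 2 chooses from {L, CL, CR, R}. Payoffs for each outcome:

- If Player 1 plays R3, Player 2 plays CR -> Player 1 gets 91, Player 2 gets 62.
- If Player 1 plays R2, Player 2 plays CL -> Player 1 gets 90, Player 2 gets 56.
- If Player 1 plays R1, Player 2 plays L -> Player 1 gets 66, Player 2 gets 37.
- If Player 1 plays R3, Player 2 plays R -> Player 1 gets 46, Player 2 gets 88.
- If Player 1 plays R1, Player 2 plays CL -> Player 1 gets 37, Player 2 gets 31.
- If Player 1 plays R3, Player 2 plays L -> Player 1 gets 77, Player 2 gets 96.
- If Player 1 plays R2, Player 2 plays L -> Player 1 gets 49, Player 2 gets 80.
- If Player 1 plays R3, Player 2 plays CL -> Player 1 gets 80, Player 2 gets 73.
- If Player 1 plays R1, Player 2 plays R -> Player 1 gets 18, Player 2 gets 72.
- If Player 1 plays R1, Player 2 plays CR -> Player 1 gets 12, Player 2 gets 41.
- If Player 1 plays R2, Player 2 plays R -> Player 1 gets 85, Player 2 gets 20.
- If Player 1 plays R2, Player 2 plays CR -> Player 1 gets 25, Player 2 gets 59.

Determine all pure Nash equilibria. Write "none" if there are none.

Player 1 against L: payoffs 66, 49, 77 → best response R3.
Player 1 against CL: payoffs 37, 90, 80 → best response R2.
Player 1 against CR: payoffs 12, 25, 91 → best response R3.
Player 1 against R: payoffs 18, 85, 46 → best response R2.
Player 2 against R1: payoffs 37, 31, 41, 72 → best response R.
Player 2 against R2: payoffs 80, 56, 59, 20 → best response L.
Player 2 against R3: payoffs 96, 73, 62, 88 → best response L.
Mutual best responses: (R3, L).

Pure NE: (R3, L)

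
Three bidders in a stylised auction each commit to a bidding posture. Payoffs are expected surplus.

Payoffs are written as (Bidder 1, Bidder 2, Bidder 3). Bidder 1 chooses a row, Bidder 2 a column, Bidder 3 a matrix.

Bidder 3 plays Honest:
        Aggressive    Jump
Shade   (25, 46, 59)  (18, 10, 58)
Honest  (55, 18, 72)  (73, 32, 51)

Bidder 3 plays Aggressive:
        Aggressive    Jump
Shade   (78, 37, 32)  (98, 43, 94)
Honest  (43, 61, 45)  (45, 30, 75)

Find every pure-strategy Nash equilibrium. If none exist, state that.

The unique pure-strategy Nash equilibrium is (Shade, Jump, Aggressive).

Mark each player's best response to every combination of opponents' strategies; a profile where every player is best-responding is a pure Nash equilibrium.
Bidder 1 against (Aggressive, Honest): payoffs 25, 55 → best response Honest.
Bidder 1 against (Aggressive, Aggressive): payoffs 78, 43 → best response Shade.
Bidder 1 against (Jump, Honest): payoffs 18, 73 → best response Honest.
Bidder 1 against (Jump, Aggressive): payoffs 98, 45 → best response Shade.
Bidder 2 against (Shade, Honest): payoffs 46, 10 → best response Aggressive.
Bidder 2 against (Shade, Aggressive): payoffs 37, 43 → best response Jump.
Bidder 2 against (Honest, Honest): payoffs 18, 32 → best response Jump.
Bidder 2 against (Honest, Aggressive): payoffs 61, 30 → best response Aggressive.
Bidder 3 against (Shade, Aggressive): payoffs 59, 32 → best response Honest.
Bidder 3 against (Shade, Jump): payoffs 58, 94 → best response Aggressive.
Bidder 3 against (Honest, Aggressive): payoffs 72, 45 → best response Honest.
Bidder 3 against (Honest, Jump): payoffs 51, 75 → best response Aggressive.
Mutual best responses: (Shade, Jump, Aggressive).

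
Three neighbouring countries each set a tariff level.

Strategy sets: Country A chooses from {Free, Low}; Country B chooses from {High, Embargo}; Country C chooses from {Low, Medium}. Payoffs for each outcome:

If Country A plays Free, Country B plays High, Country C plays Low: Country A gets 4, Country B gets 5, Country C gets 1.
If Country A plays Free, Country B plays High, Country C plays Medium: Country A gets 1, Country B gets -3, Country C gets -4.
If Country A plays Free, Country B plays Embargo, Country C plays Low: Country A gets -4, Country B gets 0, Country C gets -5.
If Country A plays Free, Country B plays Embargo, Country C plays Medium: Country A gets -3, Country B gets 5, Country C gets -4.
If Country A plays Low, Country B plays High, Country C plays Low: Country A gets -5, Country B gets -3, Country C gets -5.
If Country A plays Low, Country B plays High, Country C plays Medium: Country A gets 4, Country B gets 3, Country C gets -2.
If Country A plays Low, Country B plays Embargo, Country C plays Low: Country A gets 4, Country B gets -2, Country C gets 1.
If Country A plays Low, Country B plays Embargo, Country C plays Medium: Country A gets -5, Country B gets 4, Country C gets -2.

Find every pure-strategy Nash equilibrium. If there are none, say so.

(Free, High, Low): Country A gets 4, best alternative -5; Country B gets 5, best alternative 0; Country C gets 1, best alternative -4. No profitable deviation — NE.
(Free, High, Medium): Country A can switch to Low (1 → 4). Not NE.
(Free, Embargo, Low): Country A can switch to Low (-4 → 4). Not NE.
(Free, Embargo, Medium): Country A gets -3, best alternative -5; Country B gets 5, best alternative -3; Country C gets -4, best alternative -5. No profitable deviation — NE.
(Low, High, Low): Country A can switch to Free (-5 → 4). Not NE.
(Low, High, Medium): Country B can switch to Embargo (3 → 4). Not NE.
(Low, Embargo, Low): Country A gets 4, best alternative -4; Country B gets -2, best alternative -3; Country C gets 1, best alternative -2. No profitable deviation — NE.
(Low, Embargo, Medium): Country A can switch to Free (-5 → -3). Not NE.

Pure-strategy Nash equilibria: (Free, High, Low); (Free, Embargo, Medium); (Low, Embargo, Low)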